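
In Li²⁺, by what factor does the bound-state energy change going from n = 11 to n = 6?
3.36111

Using E_n = -13.6057 Z² / n² eV with Z = 3:

E_6 = -13.6057 × 3² / 6² = -122.4513 / 36 = -3.40142500000 eV
E_11 = -13.6057 × 3² / 11² = -122.4513 / 121 = -1.01199421488 eV

The ratio is:
E_6/E_11 = (-3.40142500000) / (-1.01199421488)
E_6/E_11 = (-122.4513/36) / (-122.4513/121)
E_6/E_11 = 121/36
E_6/E_11 = 3.36111
(Note: the Z² factors cancel in the ratio.)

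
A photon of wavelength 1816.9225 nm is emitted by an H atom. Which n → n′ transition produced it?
n = 9 → n = 4

First, find the photon energy from the wavelength (hc = 1239.84 eV·nm):
E = hc/λ = 1239.84 eV·nm / 1816.9225 nm = 0.68238464 eV

The energy levels of hydrogen satisfy E_n = -13.6057 / n² eV, so an emission n_i → n_f releases
ΔE = 13.6057 × (1/n_f² − 1/n_i²) eV.

Setting ΔE equal to the photon energy:
1/n_f² − 1/n_i² = 0.68238464 / 13.6057 = 0.050154321

Since 1/n_i² must be positive, we need 1/n_f² > 0.050154321, i.e. n_f ≤ 4. For each allowed n_f, solve n_i = (1/n_f² − 0.050154321)^(−1/2) and check whether it is a whole number:
  n_f = 1: 1/n_i² = 1.000000000 − 0.050154321 = 0.949845679 → n_i = 1.026  (not an integer) ✗
  n_f = 2: 1/n_i² = 0.250000000 − 0.050154321 = 0.199845679 → n_i = 2.237  (not an integer) ✗
  n_f = 3: 1/n_i² = 0.111111111 − 0.050154321 = 0.060956790 → n_i = 4.050  (not an integer) ✗
  n_f = 4: 1/n_i² = 0.062500000 − 0.050154321 = 0.012345679 → n_i = 9.000  → integer, n_i = 9 ✓

Only n_f = 4 gives an integer upper level, n_i = 9.

The transition is from n = 9 to n = 4 (emission).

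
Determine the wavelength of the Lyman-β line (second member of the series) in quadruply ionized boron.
4.10069 nm

The lines of a series are numbered from the longest wavelength (smallest ΔE) outward; the second line is the transition from n = n_f + 2 to n_f.
The Lyman series has all transitions ending at n_f = 1.

For B⁴⁺ (Z = 5), the second line (β-line) is the jump from n = 3 to n = 1:
E_3 = -13.6057 × 5² / 3² = -37.7936111 eV
E_1 = -13.6057 × 5² / 1² = -340.1425000 eV
ΔE = E_3 - E_1 = 302.3488889 eV

λ = hc/E = 1239.84 eV·nm / 302.3488889 eV
λ = 4.10069 nm

This is the β-line of the Lyman series in B⁴⁺.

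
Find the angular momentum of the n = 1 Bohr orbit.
1.055e-34 J·s (or 1ℏ)

In the Bohr model, angular momentum is quantized:
L = nℏ

where ℏ = h/(2π) = 1.05457e-34 J·s

For n = 1:
L = 1 × 1.05457e-34 J·s
L = 1.055e-34 J·s

This can also be written as L = 1ℏ.
The angular momentum is an integer multiple of the reduced Planck constant.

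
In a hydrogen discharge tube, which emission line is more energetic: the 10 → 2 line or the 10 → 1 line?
10 → 1

Calculate the energy for each transition:

Transition 10 → 2:
ΔE₁ = |E_2 - E_10| = |-13.6057/2² - (-13.6057/10²)|
ΔE₁ = |-3.4014250000 - (-0.1360570000)| = 3.2653680 eV

Transition 10 → 1:
ΔE₂ = |E_1 - E_10| = |-13.6057/1² - (-13.6057/10²)|
ΔE₂ = |-13.6057000000 - (-0.1360570000)| = 13.4696430 eV

Since 13.4696430 eV > 3.2653680 eV, the transition 10 → 1 emits the more energetic photon.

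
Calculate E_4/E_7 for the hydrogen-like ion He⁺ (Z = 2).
3.0625

Using E_n = -13.6057 Z² / n² eV with Z = 2:

E_4 = -13.6057 × 2² / 4² = -54.4228 / 16 = -3.40142500 eV
E_7 = -13.6057 × 2² / 7² = -54.4228 / 49 = -1.11066939 eV

The ratio is:
E_4/E_7 = (-3.40142500) / (-1.11066939)
E_4/E_7 = (-54.4228/16) / (-54.4228/49)
E_4/E_7 = 49/16
E_4/E_7 = 3.0625
(Note: the Z² factors cancel in the ratio.)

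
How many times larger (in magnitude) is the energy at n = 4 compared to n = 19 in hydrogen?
22.5625

Using E_n = -13.6057 Z² / n² eV with Z = 1:

E_4 = -13.6057 / 4² = -13.6057 / 16 = -0.85035625 eV
E_19 = -13.6057 / 19² = -13.6057 / 361 = -0.03768892 eV

The ratio is:
E_4/E_19 = (-0.85035625) / (-0.03768892)
E_4/E_19 = (-13.6057/16) / (-13.6057/361)
E_4/E_19 = 361/16
E_4/E_19 = 22.5625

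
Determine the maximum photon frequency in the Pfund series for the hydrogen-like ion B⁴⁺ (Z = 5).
3.28984e+15 Hz

The series limit corresponds to the transition from n = ∞ to n = 5.
This is the highest energy (shortest wavelength) transition in the Pfund series.

E_∞ = 0 eV
E_5 = -13.6057 × 5² / 5² = -13.60570000 eV

Energy at series limit:
ΔE = E_∞ - E_5 = 0 - (-13.60570000) = 13.60570000 eV
E = 13.60570000 eV × (1.602177 × 10⁻¹⁹ J/eV) = 2.1798740e-18 J
f = E/h = 2.1798740e-18 J / (6.62607 × 10⁻³⁴ J·s) = 3.28984e+15 Hz

This energy equals the ionization energy from the n = 5 state of B⁴⁺.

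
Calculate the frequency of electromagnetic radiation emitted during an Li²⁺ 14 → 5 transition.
1.033e+15 Hz

First, find the transition energy:
E_14 = -13.6057 × 3² / 14² = -0.62475153 eV
E_5 = -13.6057 × 3² / 5² = -4.89805200 eV
|ΔE| = |E_5 - E_14| = 4.27330047 eV

Convert to Joules: E = 4.27330047 eV × (1.602177 × 10⁻¹⁹ J/eV) = 6.84658e-19 J

Using E = hf:
f = E/h = 6.84658e-19 J / (6.62607 × 10⁻³⁴ J·s)
f = 1.033e+15 Hz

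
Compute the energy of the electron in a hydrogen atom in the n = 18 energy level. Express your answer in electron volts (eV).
-0.041993 eV

The energy levels of a hydrogen-like atom are given by:
E_n = -13.6057 eV / n²

For n = 18:
E_18 = -13.6057 eV / 18²
E_18 = -13.6057 eV / 324
E_18 = -0.041993 eV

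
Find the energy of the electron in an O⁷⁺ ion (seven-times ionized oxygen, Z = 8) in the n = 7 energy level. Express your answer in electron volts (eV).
-17.7707 eV

The energy levels of a hydrogen-like atom are given by:
E_n = -13.6057 Z² / n² eV  (with Z = 8 for O⁷⁺)

For n = 7:
E_7 = -13.6057 × 8² / 7²
E_7 = -13.6057 × 64 / 49
E_7 = -17.7707 eV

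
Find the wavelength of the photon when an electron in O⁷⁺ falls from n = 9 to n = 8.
434.19103 nm

First, find the transition energy using E_n = -13.6057 Z² / n² eV:
E_9 = -13.6057 × 8² / 9² = -10.750182716 eV
E_8 = -13.6057 × 8² / 8² = -13.605700000 eV

Photon energy: |ΔE| = |E_8 - E_9| = 2.855517284 eV

Convert to wavelength using E = hc/λ with hc = 1239.84 eV·nm:
λ = hc/E = 1239.84 eV·nm / 2.855517284 eV
λ = 434.19103 nm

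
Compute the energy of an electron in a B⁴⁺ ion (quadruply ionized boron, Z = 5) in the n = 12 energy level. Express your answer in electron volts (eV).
-2.36 eV

The energy levels of a hydrogen-like atom are given by:
E_n = -13.6057 Z² / n² eV  (with Z = 5 for B⁴⁺)

For n = 12:
E_12 = -13.6057 × 5² / 12²
E_12 = -13.6057 × 25 / 144
E_12 = -2.36 eV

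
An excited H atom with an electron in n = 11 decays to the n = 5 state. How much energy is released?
0.43178 eV

The energy levels are E_n = -13.6057 eV / n².

Energy at n = 11: E_11 = -13.6057 / 11² = -0.11244380 eV
Energy at n = 5: E_5 = -13.6057 / 5² = -0.54422800 eV

For emission (electron falling to lower state), the photon energy is:
E_photon = E_11 - E_5 = |-0.11244380 - (-0.54422800)|
E_photon = 0.43178 eV

This energy is carried away by the emitted photon.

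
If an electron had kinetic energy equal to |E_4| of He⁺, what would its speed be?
1.09385e+06 m/s (or 0.365% of c)

The binding energy at n = 4 for He⁺ is:
E_4 = -13.6057 × 2²/4² = -3.40142500 eV
|E_4| = 3.40142500 eV

Convert to Joules:
KE = 3.40142500 eV × (1.602177 × 10⁻¹⁹ J/eV) = 5.4496849e-19 J

Using KE = ½mv²:
v = √(2·KE/m_e)
v = √(2 × 5.4496849e-19 J / 9.10938 × 10⁻³¹ kg)
v = 1.09385e+06 m/s

This is approximately 0.365% the speed of light.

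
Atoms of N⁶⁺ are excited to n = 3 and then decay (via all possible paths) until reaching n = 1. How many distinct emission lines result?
3

The electron can occupy levels n = 1, 2, ..., 3 during de-excitation — that is m = 3 - 1 + 1 = 3 distinct levels.

The number of distinct spectral lines equals the number of ways to choose 2 of these m levels (each pair gives one possible emission transition):

Number of lines = m(m-1)/2 = 3×2/2 = 3

These correspond to all possible transitions between the 3 levels:
3 → 2, 3 → 1, 2 → 1

Each transition produces a photon with a unique energy (and thus wavelength). This count does not depend on Z.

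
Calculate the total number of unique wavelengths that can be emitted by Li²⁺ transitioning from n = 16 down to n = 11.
15

The electron can occupy levels n = 11, 12, ..., 16 during de-excitation — that is m = 16 - 11 + 1 = 6 distinct levels.

The number of distinct spectral lines equals the number of ways to choose 2 of these m levels (each pair gives one possible emission transition):

Number of lines = m(m-1)/2 = 6×5/2 = 15

These correspond to all possible transitions between the 6 levels:
16 → 15, 16 → 14, 16 → 13, 16 → 12, 16 → 11, 15 → 14, 15 → 13, 15 → 12...

Each transition produces a photon with a unique energy (and thus wavelength). This count does not depend on Z.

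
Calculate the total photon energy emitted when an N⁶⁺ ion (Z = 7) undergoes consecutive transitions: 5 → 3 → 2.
140.002653 eV

The energy levels of N⁶⁺ are E_n = -13.6057 × 7² / n² eV.

First transition (5 → 3):
ΔE₁ = |E_3 - E_5|
ΔE₁ = |-74.075477777778 - (-26.667172000000)| = 47.408305778 eV

Second transition (3 → 2):
ΔE₂ = |E_2 - E_3|
ΔE₂ = |-166.669825000000 - (-74.075477777778)| = 92.594347222 eV

Total energy released:
E_total = ΔE₁ + ΔE₂ = 47.408305778 + 92.594347222 = 140.002653 eV

Note: This equals the direct transition 5 → 2: 140.002653 eV ✓
Energy is conserved regardless of the path taken.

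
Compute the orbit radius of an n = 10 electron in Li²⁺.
1.7639 nm (or 17.6392 Å)

The Bohr radius formula is:
r_n = n² a₀ / Z

where a₀ = 0.0529177 nm is the Bohr radius.

For Li²⁺ (Z = 3) at n = 10:
r_10 = 10² × 0.0529177 nm / 3
r_10 = 100 × 0.0529177 nm / 3
r_10 = 5.29177 nm / 3
r_10 = 1.7639 nm

The electron orbits at approximately 1.7639 nm from the nucleus.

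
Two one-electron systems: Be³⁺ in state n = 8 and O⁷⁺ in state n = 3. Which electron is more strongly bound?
O⁷⁺ at n = 3 (E = -96.751644 eV)

Using E_n = -13.6057 Z² / n² eV:

Be³⁺ (Z = 4) at n = 8:
E = -13.6057 × 4² / 8² = -13.6057 × 16 / 64 = -3.401425000 eV

O⁷⁺ (Z = 8) at n = 3:
E = -13.6057 × 8² / 3² = -13.6057 × 64 / 9 = -96.751644444 eV

Since -96.751644444 eV < -3.401425000 eV,
O⁷⁺ at n = 3 is more tightly bound (requires more energy to ionize).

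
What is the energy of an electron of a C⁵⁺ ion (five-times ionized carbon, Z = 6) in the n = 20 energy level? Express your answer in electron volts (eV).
-1.22 eV

The energy levels of a hydrogen-like atom are given by:
E_n = -13.6057 Z² / n² eV  (with Z = 6 for C⁵⁺)

For n = 20:
E_20 = -13.6057 × 6² / 20²
E_20 = -13.6057 × 36 / 400
E_20 = -1.22 eV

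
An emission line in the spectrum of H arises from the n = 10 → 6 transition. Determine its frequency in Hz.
5.849e+13 Hz

First, find the transition energy:
E_10 = -13.6057 / 10² = -0.13605700 eV
E_6 = -13.6057 / 6² = -0.37793611 eV
|ΔE| = |E_6 - E_10| = 0.24187911 eV

Convert to Joules: E = 0.24187911 eV × (1.602177 × 10⁻¹⁹ J/eV) = 3.87533e-20 J

Using E = hf:
f = E/h = 3.87533e-20 J / (6.62607 × 10⁻³⁴ J·s)
f = 5.849e+13 Hz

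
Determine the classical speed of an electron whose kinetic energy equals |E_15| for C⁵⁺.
8.7508e+05 m/s (or 0.29% of c)

The binding energy at n = 15 for C⁵⁺ is:
E_15 = -13.6057 × 6²/15² = -2.1769120 eV
|E_15| = 2.1769120 eV

Convert to Joules:
KE = 2.1769120 eV × (1.602177 × 10⁻¹⁹ J/eV) = 3.487798e-19 J

Using KE = ½mv²:
v = √(2·KE/m_e)
v = √(2 × 3.487798e-19 J / 9.10938 × 10⁻³¹ kg)
v = 8.7508e+05 m/s

This is approximately 0.29% the speed of light.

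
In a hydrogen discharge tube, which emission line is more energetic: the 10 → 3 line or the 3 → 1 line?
3 → 1

Calculate the energy for each transition:

Transition 10 → 3:
ΔE₁ = |E_3 - E_10| = |-13.6057/3² - (-13.6057/10²)|
ΔE₁ = |-1.51174444 - (-0.13605700)| = 1.37569 eV

Transition 3 → 1:
ΔE₂ = |E_1 - E_3| = |-13.6057/1² - (-13.6057/3²)|
ΔE₂ = |-13.60570000 - (-1.51174444)| = 12.09396 eV

Since 12.09396 eV > 1.37569 eV, the transition 3 → 1 emits the more energetic photon.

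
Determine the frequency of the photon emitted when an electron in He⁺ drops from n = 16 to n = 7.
2.17e+14 Hz

First, find the transition energy:
E_16 = -13.6057 × 2² / 16² = -0.212589 eV
E_7 = -13.6057 × 2² / 7² = -1.110669 eV
|ΔE| = |E_7 - E_16| = 0.898080 eV

Convert to Joules: E = 0.898080 eV × (1.602177 × 10⁻¹⁹ J/eV) = 1.4389e-19 J

Using E = hf:
f = E/h = 1.4389e-19 J / (6.62607 × 10⁻³⁴ J·s)
f = 2.17e+14 Hz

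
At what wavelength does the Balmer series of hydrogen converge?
364.51 nm

The series limit corresponds to the transition from n = ∞ to n = 2.
This is the highest energy (shortest wavelength) transition in the Balmer series.

E_∞ = 0 eV
E_2 = -13.6057 / 2² = -3.401425 eV

Energy at series limit:
ΔE = E_∞ - E_2 = 0 - (-3.401425) = 3.401425 eV
λ = hc/E = 1239.84 eV·nm / 3.401425 eV = 364.51 nm

This energy equals the ionization energy from the n = 2 state of hydrogen.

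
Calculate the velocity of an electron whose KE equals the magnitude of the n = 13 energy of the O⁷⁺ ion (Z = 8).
1.346e+06 m/s (or 0.4491% of c)

The binding energy at n = 13 for O⁷⁺ is:
E_13 = -13.6057 × 8²/13² = -5.152454 eV
|E_13| = 5.152454 eV

Convert to Joules:
KE = 5.152454 eV × (1.602177 × 10⁻¹⁹ J/eV) = 8.25514e-19 J

Using KE = ½mv²:
v = √(2·KE/m_e)
v = √(2 × 8.25514e-19 J / 9.10938 × 10⁻³¹ kg)
v = 1.346e+06 m/s

This is approximately 0.4491% the speed of light.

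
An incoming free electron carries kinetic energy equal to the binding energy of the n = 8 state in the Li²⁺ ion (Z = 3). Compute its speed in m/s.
8.20385e+05 m/s (or 0.273651% of c)

The binding energy at n = 8 for Li²⁺ is:
E_8 = -13.6057 × 3²/8² = -1.91330156 eV
|E_8| = 1.91330156 eV

Convert to Joules:
KE = 1.91330156 eV × (1.602177 × 10⁻¹⁹ J/eV) = 3.0654478e-19 J

Using KE = ½mv²:
v = √(2·KE/m_e)
v = √(2 × 3.0654478e-19 J / 9.10938 × 10⁻³¹ kg)
v = 8.20385e+05 m/s

This is approximately 0.273651% the speed of light.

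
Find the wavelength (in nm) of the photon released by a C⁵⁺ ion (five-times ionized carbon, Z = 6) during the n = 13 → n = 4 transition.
44.7360 nm

First, find the transition energy using E_n = -13.6057 Z² / n² eV:
E_13 = -13.6057 × 6² / 13² = -2.898256 eV
E_4 = -13.6057 × 6² / 4² = -30.612825 eV

Photon energy: |ΔE| = |E_4 - E_13| = 27.714569 eV

Convert to wavelength using E = hc/λ with hc = 1239.84 eV·nm:
λ = hc/E = 1239.84 eV·nm / 27.714569 eV
λ = 44.7360 nm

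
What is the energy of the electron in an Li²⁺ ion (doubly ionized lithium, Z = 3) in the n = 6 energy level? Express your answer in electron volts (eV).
-3.40 eV

The energy levels of a hydrogen-like atom are given by:
E_n = -13.6057 Z² / n² eV  (with Z = 3 for Li²⁺)

For n = 6:
E_6 = -13.6057 × 3² / 6²
E_6 = -13.6057 × 9 / 36
E_6 = -3.40 eV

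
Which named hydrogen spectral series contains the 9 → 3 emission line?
Paschen series

The spectral series in hydrogen are named based on the final (lower) energy level:
- Lyman series: n_final = 1 (ultraviolet)
- Balmer series: n_final = 2 (visible/near-UV)
- Paschen series: n_final = 3 (infrared)
- Brackett series: n_final = 4 (infrared)
- Pfund series: n_final = 5 (far infrared)

Since this transition ends at n = 3, it belongs to the Paschen series.

For reference, this 9 → 3 line has photon energy
ΔE = 13.6057 eV × (1/3² - 1/9²) = 1.3437728395 eV,
corresponding to wavelength λ = hc/ΔE = 1239.84 eV·nm / 1.3437728395 eV = 922.655946 nm in the infrared region.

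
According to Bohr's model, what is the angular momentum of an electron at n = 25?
2.6364e-33 J·s (or 25ℏ)

In the Bohr model, angular momentum is quantized:
L = nℏ

where ℏ = h/(2π) = 1.054572e-34 J·s

For n = 25:
L = 25 × 1.054572e-34 J·s
L = 2.6364e-33 J·s

This can also be written as L = 25ℏ.
The angular momentum is an integer multiple of the reduced Planck constant.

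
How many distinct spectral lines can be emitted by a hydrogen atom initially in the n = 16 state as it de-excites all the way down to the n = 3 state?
91

The electron can occupy levels n = 3, 4, ..., 16 during de-excitation — that is m = 16 - 3 + 1 = 14 distinct levels.

The number of distinct spectral lines equals the number of ways to choose 2 of these m levels (each pair gives one possible emission transition):

Number of lines = m(m-1)/2 = 14×13/2 = 91

These correspond to all possible transitions between the 14 levels:
16 → 15, 16 → 14, 16 → 13, 16 → 12, 16 → 11, 16 → 10, 16 → 9, 16 → 8...

Each transition produces a photon with a unique energy (and thus wavelength). This count does not depend on Z.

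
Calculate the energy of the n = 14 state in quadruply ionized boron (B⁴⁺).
-1.735421 eV

For hydrogen-like ions, the energy levels scale with Z²:
E_n = -13.6057 Z² / n² eV

For B⁴⁺ (Z = 5) at n = 14:
E_14 = -13.6057 × 5² / 14²
E_14 = -13.6057 × 25 / 196
E_14 = -340.1425 / 196
E_14 = -1.735421 eV

The energy is 25 times more negative than hydrogen at the same n due to the stronger nuclear charge.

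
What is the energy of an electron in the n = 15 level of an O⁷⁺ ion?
-3.870066 eV

For hydrogen-like ions, the energy levels scale with Z²:
E_n = -13.6057 Z² / n² eV

For O⁷⁺ (Z = 8) at n = 15:
E_15 = -13.6057 × 8² / 15²
E_15 = -13.6057 × 64 / 225
E_15 = -870.7648 / 225
E_15 = -3.870066 eV

The energy is 64 times more negative than hydrogen at the same n due to the stronger nuclear charge.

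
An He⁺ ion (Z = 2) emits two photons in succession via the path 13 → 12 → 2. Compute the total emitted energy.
13.28367 eV

The energy levels of He⁺ are E_n = -13.6057 × 2² / n² eV.

First transition (13 → 12):
ΔE₁ = |E_12 - E_13|
ΔE₁ = |-0.37793611111 - (-0.32202840237)| = 0.05590771 eV

Second transition (12 → 2):
ΔE₂ = |E_2 - E_12|
ΔE₂ = |-13.60570000000 - (-0.37793611111)| = 13.22776389 eV

Total energy released:
E_total = ΔE₁ + ΔE₂ = 0.05590771 + 13.22776389 = 13.28367 eV

Note: This equals the direct transition 13 → 2: 13.28367 eV ✓
Energy is conserved regardless of the path taken.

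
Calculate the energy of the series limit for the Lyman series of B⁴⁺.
340.14250 eV

The series limit corresponds to the transition from n = ∞ to n = 1.
This is the highest energy (shortest wavelength) transition in the Lyman series.

E_∞ = 0 eV
E_1 = -13.6057 × 5² / 1² = -340.14250 eV

Energy at series limit:
ΔE = E_∞ - E_1 = 0 - (-340.14250) = 340.14250 eV

This energy equals the ionization energy from the n = 1 state of B⁴⁺.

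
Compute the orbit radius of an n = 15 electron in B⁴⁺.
2.3813 nm (or 23.8130 Å)

The Bohr radius formula is:
r_n = n² a₀ / Z

where a₀ = 0.0529177 nm is the Bohr radius.

For B⁴⁺ (Z = 5) at n = 15:
r_15 = 15² × 0.0529177 nm / 5
r_15 = 225 × 0.0529177 nm / 5
r_15 = 11.90648 nm / 5
r_15 = 2.3813 nm

The electron orbits at approximately 2.3813 nm from the nucleus.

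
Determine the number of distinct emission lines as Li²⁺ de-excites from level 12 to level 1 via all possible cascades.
66

The electron can occupy levels n = 1, 2, ..., 12 during de-excitation — that is m = 12 - 1 + 1 = 12 distinct levels.

The number of distinct spectral lines equals the number of ways to choose 2 of these m levels (each pair gives one possible emission transition):

Number of lines = m(m-1)/2 = 12×11/2 = 66

These correspond to all possible transitions between the 12 levels:
12 → 11, 12 → 10, 12 → 9, 12 → 8, 12 → 7, 12 → 6, 12 → 5, 12 → 4...

Each transition produces a photon with a unique energy (and thus wavelength). This count does not depend on Z.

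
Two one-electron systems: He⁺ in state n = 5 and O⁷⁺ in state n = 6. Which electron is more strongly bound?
O⁷⁺ at n = 6 (E = -24.1879 eV)

Using E_n = -13.6057 Z² / n² eV:

He⁺ (Z = 2) at n = 5:
E = -13.6057 × 2² / 5² = -13.6057 × 4 / 25 = -2.1769120 eV

O⁷⁺ (Z = 8) at n = 6:
E = -13.6057 × 8² / 6² = -13.6057 × 64 / 36 = -24.1879111 eV

Since -24.1879111 eV < -2.1769120 eV,
O⁷⁺ at n = 6 is more tightly bound (requires more energy to ionize).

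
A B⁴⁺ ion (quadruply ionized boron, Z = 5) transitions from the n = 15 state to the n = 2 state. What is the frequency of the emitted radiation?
2.01960e+16 Hz

First, find the transition energy:
E_15 = -13.6057 × 5² / 15² = -1.5117444 eV
E_2 = -13.6057 × 5² / 2² = -85.0356250 eV
|ΔE| = |E_2 - E_15| = 83.5238806 eV

Convert to Joules: E = 83.5238806 eV × (1.602177 × 10⁻¹⁹ J/eV) = 1.3382004e-17 J

Using E = hf:
f = E/h = 1.3382004e-17 J / (6.62607 × 10⁻³⁴ J·s)
f = 2.01960e+16 Hz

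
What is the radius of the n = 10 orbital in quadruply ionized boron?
1.0584 nm (or 10.5835 Å)

The Bohr radius formula is:
r_n = n² a₀ / Z

where a₀ = 0.0529177 nm is the Bohr radius.

For B⁴⁺ (Z = 5) at n = 10:
r_10 = 10² × 0.0529177 nm / 5
r_10 = 100 × 0.0529177 nm / 5
r_10 = 5.29177 nm / 5
r_10 = 1.0584 nm

The electron orbits at approximately 1.0584 nm from the nucleus.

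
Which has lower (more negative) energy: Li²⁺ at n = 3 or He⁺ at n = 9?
Li²⁺ at n = 3 (E = -13.606 eV)

Using E_n = -13.6057 Z² / n² eV:

Li²⁺ (Z = 3) at n = 3:
E = -13.6057 × 3² / 3² = -13.6057 × 9 / 9 = -13.605700 eV

He⁺ (Z = 2) at n = 9:
E = -13.6057 × 2² / 9² = -13.6057 × 4 / 81 = -0.671886 eV

Since -13.605700 eV < -0.671886 eV,
Li²⁺ at n = 3 is more tightly bound (requires more energy to ionize).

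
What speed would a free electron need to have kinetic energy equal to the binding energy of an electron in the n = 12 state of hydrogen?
1.82308e+05 m/s (or 0.06081% of c)

The binding energy at n = 12 for hydrogen is:
E_12 = -13.6057/12² = -0.0944840278 eV
|E_12| = 0.0944840278 eV

Convert to Joules:
KE = 0.0944840278 eV × (1.602177 × 10⁻¹⁹ J/eV) = 1.5138014e-20 J

Using KE = ½mv²:
v = √(2·KE/m_e)
v = √(2 × 1.5138014e-20 J / 9.10938 × 10⁻³¹ kg)
v = 1.82308e+05 m/s

This is approximately 0.06081% the speed of light.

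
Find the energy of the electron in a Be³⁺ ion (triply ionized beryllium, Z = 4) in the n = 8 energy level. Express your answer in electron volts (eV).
-3.4014 eV

The energy levels of a hydrogen-like atom are given by:
E_n = -13.6057 Z² / n² eV  (with Z = 4 for Be³⁺)

For n = 8:
E_8 = -13.6057 × 4² / 8²
E_8 = -13.6057 × 16 / 64
E_8 = -3.4014 eV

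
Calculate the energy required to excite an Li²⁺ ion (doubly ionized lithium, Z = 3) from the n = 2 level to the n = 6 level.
27.21 eV

The energy levels of a hydrogen-like atom are E_n = -13.6057 Z² eV / n².

Energy at n = 2: E_2 = -13.6057 × 3² / 2² = -30.61283 eV
Energy at n = 6: E_6 = -13.6057 × 3² / 6² = -3.40143 eV

The excitation energy is the difference:
ΔE = E_6 - E_2
ΔE = -3.40143 - (-30.61283)
ΔE = 27.21 eV

Since this is positive, energy must be absorbed (photon absorption).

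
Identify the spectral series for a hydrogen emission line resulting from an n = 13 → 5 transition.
Pfund series

The spectral series in hydrogen are named based on the final (lower) energy level:
- Lyman series: n_final = 1 (ultraviolet)
- Balmer series: n_final = 2 (visible/near-UV)
- Paschen series: n_final = 3 (infrared)
- Brackett series: n_final = 4 (infrared)
- Pfund series: n_final = 5 (far infrared)

Since this transition ends at n = 5, it belongs to the Pfund series.

For reference, this 13 → 5 line has photon energy
ΔE = 13.6057 eV × (1/5² - 1/13²) = 0.46372090 eV,
corresponding to wavelength λ = hc/ΔE = 1239.84 eV·nm / 0.46372090 eV = 2673.68 nm in the far infrared region.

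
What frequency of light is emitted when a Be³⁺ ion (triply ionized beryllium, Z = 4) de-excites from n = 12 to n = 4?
2.924e+15 Hz

First, find the transition energy:
E_12 = -13.6057 × 4² / 12² = -1.51174 eV
E_4 = -13.6057 × 4² / 4² = -13.60570 eV
|ΔE| = |E_4 - E_12| = 12.09396 eV

Convert to Joules: E = 12.09396 eV × (1.602177 × 10⁻¹⁹ J/eV) = 1.93767e-18 J

Using E = hf:
f = E/h = 1.93767e-18 J / (6.62607 × 10⁻³⁴ J·s)
f = 2.924e+15 Hz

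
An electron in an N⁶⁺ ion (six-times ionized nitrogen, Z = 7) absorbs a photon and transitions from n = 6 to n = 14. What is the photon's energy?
15.117 eV

The energy levels of a hydrogen-like atom are E_n = -13.6057 Z² eV / n².

Energy at n = 6: E_6 = -13.6057 × 7² / 6² = -18.518869 eV
Energy at n = 14: E_14 = -13.6057 × 7² / 14² = -3.401425 eV

The excitation energy is the difference:
ΔE = E_14 - E_6
ΔE = -3.401425 - (-18.518869)
ΔE = 15.117 eV

Since this is positive, energy must be absorbed (photon absorption).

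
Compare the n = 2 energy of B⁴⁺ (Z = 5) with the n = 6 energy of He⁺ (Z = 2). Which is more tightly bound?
B⁴⁺ at n = 2 (E = -85.0356 eV)

Using E_n = -13.6057 Z² / n² eV:

B⁴⁺ (Z = 5) at n = 2:
E = -13.6057 × 5² / 2² = -13.6057 × 25 / 4 = -85.0356250 eV

He⁺ (Z = 2) at n = 6:
E = -13.6057 × 2² / 6² = -13.6057 × 4 / 36 = -1.5117444 eV

Since -85.0356250 eV < -1.5117444 eV,
B⁴⁺ at n = 2 is more tightly bound (requires more energy to ionize).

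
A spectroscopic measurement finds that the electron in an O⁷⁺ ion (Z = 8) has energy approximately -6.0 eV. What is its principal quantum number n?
n = 12

The exact energy levels follow E_n = -13.6057 Z² / n² eV with Z = 8.

The measured value (-6.0 eV) is reported to only 2 significant figures, so we must test candidate n values and see which one matches to that precision.

Candidate energies:
  n = 10:  E = -13.6057 × 8² / 10² = -8.70765 eV
  n = 11:  E = -13.6057 × 8² / 11² = -7.19640 eV
  n = 12:  E = -13.6057 × 8² / 12² = -6.04698 eV  ← matches
  n = 13:  E = -13.6057 × 8² / 13² = -5.15245 eV
  n = 14:  E = -13.6057 × 8² / 14² = -4.44268 eV

Checking against the measurement of -6.0 eV (2 sig figs), only n = 12 agrees:
E_12 = -6.04698 eV, which rounds to -6.0 eV ✓

Therefore n = 12.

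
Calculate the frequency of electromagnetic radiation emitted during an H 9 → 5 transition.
9.098e+13 Hz

First, find the transition energy:
E_9 = -13.6057 / 9² = -0.1679716 eV
E_5 = -13.6057 / 5² = -0.5442280 eV
|ΔE| = |E_5 - E_9| = 0.3762564 eV

Convert to Joules: E = 0.3762564 eV × (1.602177 × 10⁻¹⁹ J/eV) = 6.02829e-20 J

Using E = hf:
f = E/h = 6.02829e-20 J / (6.62607 × 10⁻³⁴ J·s)
f = 9.098e+13 Hz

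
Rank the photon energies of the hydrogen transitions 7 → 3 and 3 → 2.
3 → 2

Calculate the energy for each transition:

Transition 7 → 3:
ΔE₁ = |E_3 - E_7| = |-13.6057/3² - (-13.6057/7²)|
ΔE₁ = |-1.51174444 - (-0.27766735)| = 1.23408 eV

Transition 3 → 2:
ΔE₂ = |E_2 - E_3| = |-13.6057/2² - (-13.6057/3²)|
ΔE₂ = |-3.40142500 - (-1.51174444)| = 1.88968 eV

Since 1.88968 eV > 1.23408 eV, the transition 3 → 2 emits the more energetic photon.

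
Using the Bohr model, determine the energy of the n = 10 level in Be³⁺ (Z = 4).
-2.1769 eV

For hydrogen-like ions, the energy levels scale with Z²:
E_n = -13.6057 Z² / n² eV

For Be³⁺ (Z = 4) at n = 10:
E_10 = -13.6057 × 4² / 10²
E_10 = -13.6057 × 16 / 100
E_10 = -217.6912 / 100
E_10 = -2.1769 eV

The energy is 16 times more negative than hydrogen at the same n due to the stronger nuclear charge.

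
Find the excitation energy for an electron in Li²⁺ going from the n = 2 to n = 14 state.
29.9881 eV

The energy levels of a hydrogen-like atom are E_n = -13.6057 Z² eV / n².

Energy at n = 2: E_2 = -13.6057 × 3² / 2² = -30.6128250 eV
Energy at n = 14: E_14 = -13.6057 × 3² / 14² = -0.6247515 eV

The excitation energy is the difference:
ΔE = E_14 - E_2
ΔE = -0.6247515 - (-30.6128250)
ΔE = 29.9881 eV

Since this is positive, energy must be absorbed (photon absorption).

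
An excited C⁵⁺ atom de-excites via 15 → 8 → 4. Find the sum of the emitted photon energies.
28.436 eV

The energy levels of C⁵⁺ are E_n = -13.6057 × 6² / n² eV.

First transition (15 → 8):
ΔE₁ = |E_8 - E_15|
ΔE₁ = |-7.653206250 - (-2.176912000)| = 5.476294 eV

Second transition (8 → 4):
ΔE₂ = |E_4 - E_8|
ΔE₂ = |-30.612825000 - (-7.653206250)| = 22.959619 eV

Total energy released:
E_total = ΔE₁ + ΔE₂ = 5.476294 + 22.959619 = 28.436 eV

Note: This equals the direct transition 15 → 4: 28.436 eV ✓
Energy is conserved regardless of the path taken.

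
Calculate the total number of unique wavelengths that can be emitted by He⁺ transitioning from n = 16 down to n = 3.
91

The electron can occupy levels n = 3, 4, ..., 16 during de-excitation — that is m = 16 - 3 + 1 = 14 distinct levels.

The number of distinct spectral lines equals the number of ways to choose 2 of these m levels (each pair gives one possible emission transition):

Number of lines = m(m-1)/2 = 14×13/2 = 91

These correspond to all possible transitions between the 14 levels:
16 → 15, 16 → 14, 16 → 13, 16 → 12, 16 → 11, 16 → 10, 16 → 9, 16 → 8...

Each transition produces a photon with a unique energy (and thus wavelength). This count does not depend on Z.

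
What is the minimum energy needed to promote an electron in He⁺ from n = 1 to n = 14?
54.15 eV

The energy levels of a hydrogen-like atom are E_n = -13.6057 Z² eV / n².

Energy at n = 1: E_1 = -13.6057 × 2² / 1² = -54.42280 eV
Energy at n = 14: E_14 = -13.6057 × 2² / 14² = -0.27767 eV

The excitation energy is the difference:
ΔE = E_14 - E_1
ΔE = -0.27767 - (-54.42280)
ΔE = 54.15 eV

Since this is positive, energy must be absorbed (photon absorption).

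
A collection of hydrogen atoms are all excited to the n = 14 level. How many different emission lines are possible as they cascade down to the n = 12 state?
3

The electron can occupy levels n = 12, 13, ..., 14 during de-excitation — that is m = 14 - 12 + 1 = 3 distinct levels.

The number of distinct spectral lines equals the number of ways to choose 2 of these m levels (each pair gives one possible emission transition):

Number of lines = m(m-1)/2 = 3×2/2 = 3

These correspond to all possible transitions between the 3 levels:
14 → 13, 14 → 12, 13 → 12

Each transition produces a photon with a unique energy (and thus wavelength). This count does not depend on Z.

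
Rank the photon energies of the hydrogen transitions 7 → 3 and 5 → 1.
5 → 1

Calculate the energy for each transition:

Transition 7 → 3:
ΔE₁ = |E_3 - E_7| = |-13.6057/3² - (-13.6057/7²)|
ΔE₁ = |-1.51174444 - (-0.27766735)| = 1.23408 eV

Transition 5 → 1:
ΔE₂ = |E_1 - E_5| = |-13.6057/1² - (-13.6057/5²)|
ΔE₂ = |-13.60570000 - (-0.54422800)| = 13.06147 eV

Since 13.06147 eV > 1.23408 eV, the transition 5 → 1 emits the more energetic photon.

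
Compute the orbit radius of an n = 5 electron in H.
1.3229 nm (or 13.2294 Å)

The Bohr radius formula is:
r_n = n² a₀ / Z

where a₀ = 0.0529177 nm is the Bohr radius.

For H (Z = 1) at n = 5:
r_5 = 5² × 0.0529177 nm / 1
r_5 = 25 × 0.0529177 nm / 1
r_5 = 1.32294 nm / 1
r_5 = 1.3229 nm

The electron orbits at approximately 1.3229 nm from the nucleus.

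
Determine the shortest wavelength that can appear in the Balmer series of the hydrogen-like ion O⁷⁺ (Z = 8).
5.69541 nm

The series limit corresponds to the transition from n = ∞ to n = 2.
This is the highest energy (shortest wavelength) transition in the Balmer series.

E_∞ = 0 eV
E_2 = -13.6057 × 8² / 2² = -217.6912000 eV

Energy at series limit:
ΔE = E_∞ - E_2 = 0 - (-217.6912000) = 217.6912000 eV
λ = hc/E = 1239.84 eV·nm / 217.6912000 eV = 5.69541 nm

This energy equals the ionization energy from the n = 2 state of O⁷⁺.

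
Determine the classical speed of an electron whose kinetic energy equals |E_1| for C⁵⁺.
1.31e+07 m/s (or 4.37840% of c)

The binding energy at n = 1 for C⁵⁺ is:
E_1 = -13.6057 × 6²/1² = -489.8052000 eV
|E_1| = 489.8052000 eV

Convert to Joules:
KE = 489.8052000 eV × (1.602177 × 10⁻¹⁹ J/eV) = 7.8475e-17 J

Using KE = ½mv²:
v = √(2·KE/m_e)
v = √(2 × 7.8475e-17 J / 9.10938 × 10⁻³¹ kg)
v = 1.31e+07 m/s

This is approximately 4.37840% the speed of light.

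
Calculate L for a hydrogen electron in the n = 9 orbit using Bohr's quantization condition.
9.49e-34 J·s (or 9ℏ)

In the Bohr model, angular momentum is quantized:
L = nℏ

where ℏ = h/(2π) = 1.0546e-34 J·s

For n = 9:
L = 9 × 1.0546e-34 J·s
L = 9.49e-34 J·s

This can also be written as L = 9ℏ.
The angular momentum is an integer multiple of the reduced Planck constant.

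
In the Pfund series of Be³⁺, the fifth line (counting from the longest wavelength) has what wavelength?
189.8469 nm

The lines of a series are numbered from the longest wavelength (smallest ΔE) outward; the fifth line is the transition from n = n_f + 5 to n_f.
The Pfund series has all transitions ending at n_f = 5.

For Be³⁺ (Z = 4), the fifth line (ε-line) is the jump from n = 10 to n = 5:
E_10 = -13.6057 × 4² / 10² = -2.17691200 eV
E_5 = -13.6057 × 4² / 5² = -8.70764800 eV
ΔE = E_10 - E_5 = 6.53073600 eV

λ = hc/E = 1239.84 eV·nm / 6.53073600 eV
λ = 189.8469 nm

This is the ε-line of the Pfund series in Be³⁺.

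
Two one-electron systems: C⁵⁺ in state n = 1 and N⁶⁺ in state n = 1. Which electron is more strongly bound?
N⁶⁺ at n = 1 (E = -666.679 eV)

Using E_n = -13.6057 Z² / n² eV:

C⁵⁺ (Z = 6) at n = 1:
E = -13.6057 × 6² / 1² = -13.6057 × 36 / 1 = -489.805200 eV

N⁶⁺ (Z = 7) at n = 1:
E = -13.6057 × 7² / 1² = -13.6057 × 49 / 1 = -666.679300 eV

Since -666.679300 eV < -489.805200 eV,
N⁶⁺ at n = 1 is more tightly bound (requires more energy to ionize).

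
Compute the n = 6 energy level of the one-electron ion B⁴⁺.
-9.4484 eV

For hydrogen-like ions, the energy levels scale with Z²:
E_n = -13.6057 Z² / n² eV

For B⁴⁺ (Z = 5) at n = 6:
E_6 = -13.6057 × 5² / 6²
E_6 = -13.6057 × 25 / 36
E_6 = -340.1425 / 36
E_6 = -9.4484 eV

The energy is 25 times more negative than hydrogen at the same n due to the stronger nuclear charge.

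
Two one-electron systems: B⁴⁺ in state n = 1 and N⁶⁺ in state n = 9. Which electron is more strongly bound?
B⁴⁺ at n = 1 (E = -340.1425 eV)

Using E_n = -13.6057 Z² / n² eV:

B⁴⁺ (Z = 5) at n = 1:
E = -13.6057 × 5² / 1² = -13.6057 × 25 / 1 = -340.1425000 eV

N⁶⁺ (Z = 7) at n = 9:
E = -13.6057 × 7² / 9² = -13.6057 × 49 / 81 = -8.2306086 eV

Since -340.1425000 eV < -8.2306086 eV,
B⁴⁺ at n = 1 is more tightly bound (requires more energy to ionize).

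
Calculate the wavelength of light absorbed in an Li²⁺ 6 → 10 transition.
569.5407 nm

First, find the transition energy using E_n = -13.6057 Z² / n² eV:
E_6 = -13.6057 × 3² / 6² = -3.40142500 eV
E_10 = -13.6057 × 3² / 10² = -1.22451300 eV

Photon energy: |ΔE| = |E_10 - E_6| = 2.17691200 eV

Convert to wavelength using E = hc/λ with hc = 1239.84 eV·nm:
λ = hc/E = 1239.84 eV·nm / 2.17691200 eV
λ = 569.5407 nm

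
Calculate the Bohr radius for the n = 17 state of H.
15.2932 nm (or 152.9322 Å)

The Bohr radius formula is:
r_n = n² a₀ / Z

where a₀ = 0.0529177 nm is the Bohr radius.

For H (Z = 1) at n = 17:
r_17 = 17² × 0.0529177 nm / 1
r_17 = 289 × 0.0529177 nm / 1
r_17 = 15.29322 nm / 1
r_17 = 15.2932 nm

The electron orbits at approximately 15.2932 nm from the nucleus.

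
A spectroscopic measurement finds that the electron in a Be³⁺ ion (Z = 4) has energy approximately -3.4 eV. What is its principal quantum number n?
n = 8

The exact energy levels follow E_n = -13.6057 Z² / n² eV with Z = 4.

The measured value (-3.4 eV) is reported to only 2 significant figures, so we must test candidate n values and see which one matches to that precision.

Candidate energies:
  n = 6:  E = -13.6057 × 4² / 6² = -6.04698 eV
  n = 7:  E = -13.6057 × 4² / 7² = -4.44268 eV
  n = 8:  E = -13.6057 × 4² / 8² = -3.40143 eV  ← matches
  n = 9:  E = -13.6057 × 4² / 9² = -2.68755 eV
  n = 10:  E = -13.6057 × 4² / 10² = -2.17691 eV

Checking against the measurement of -3.4 eV (2 sig figs), only n = 8 agrees:
E_8 = -3.40143 eV, which rounds to -3.4 eV ✓

Therefore n = 8.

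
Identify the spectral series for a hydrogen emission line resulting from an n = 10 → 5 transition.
Pfund series

The spectral series in hydrogen are named based on the final (lower) energy level:
- Lyman series: n_final = 1 (ultraviolet)
- Balmer series: n_final = 2 (visible/near-UV)
- Paschen series: n_final = 3 (infrared)
- Brackett series: n_final = 4 (infrared)
- Pfund series: n_final = 5 (far infrared)

Since this transition ends at n = 5, it belongs to the Pfund series.

For reference, this 10 → 5 line has photon energy
ΔE = 13.6057 eV × (1/5² - 1/10²) = 0.408171000 eV,
corresponding to wavelength λ = hc/ΔE = 1239.84 eV·nm / 0.408171000 eV = 3037.550 nm in the far infrared region.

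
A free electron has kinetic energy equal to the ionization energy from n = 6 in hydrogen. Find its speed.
3.6462e+05 m/s (or 0.1216% of c)

The binding energy at n = 6 for hydrogen is:
E_6 = -13.6057/6² = -0.37793611 eV
|E_6| = 0.37793611 eV

Convert to Joules:
KE = 0.37793611 eV × (1.602177 × 10⁻¹⁹ J/eV) = 6.055205e-20 J

Using KE = ½mv²:
v = √(2·KE/m_e)
v = √(2 × 6.055205e-20 J / 9.10938 × 10⁻³¹ kg)
v = 3.6462e+05 m/s

This is approximately 0.1216% the speed of light.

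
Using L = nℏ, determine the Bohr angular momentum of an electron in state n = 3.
3.1637e-34 J·s (or 3ℏ)

In the Bohr model, angular momentum is quantized:
L = nℏ

where ℏ = h/(2π) = 1.054572e-34 J·s

For n = 3:
L = 3 × 1.054572e-34 J·s
L = 3.1637e-34 J·s

This can also be written as L = 3ℏ.
The angular momentum is an integer multiple of the reduced Planck constant.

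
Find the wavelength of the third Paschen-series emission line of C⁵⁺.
30.376 nm

The lines of a series are numbered from the longest wavelength (smallest ΔE) outward; the third line is the transition from n = n_f + 3 to n_f.
The Paschen series has all transitions ending at n_f = 3.

For C⁵⁺ (Z = 6), the third line (γ-line) is the jump from n = 6 to n = 3:
E_6 = -13.6057 × 6² / 6² = -13.60570 eV
E_3 = -13.6057 × 6² / 3² = -54.42280 eV
ΔE = E_6 - E_3 = 40.81710 eV

λ = hc/E = 1239.84 eV·nm / 40.81710 eV
λ = 30.376 nm

This is the γ-line of the Paschen series in C⁵⁺.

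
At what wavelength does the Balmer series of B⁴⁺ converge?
14.58024 nm

The series limit corresponds to the transition from n = ∞ to n = 2.
This is the highest energy (shortest wavelength) transition in the Balmer series.

E_∞ = 0 eV
E_2 = -13.6057 × 5² / 2² = -85.0356250 eV

Energy at series limit:
ΔE = E_∞ - E_2 = 0 - (-85.0356250) = 85.0356250 eV
λ = hc/E = 1239.84 eV·nm / 85.0356250 eV = 14.58024 nm

This energy equals the ionization energy from the n = 2 state of B⁴⁺.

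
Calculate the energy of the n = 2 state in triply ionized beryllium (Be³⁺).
-54.422800 eV

For hydrogen-like ions, the energy levels scale with Z²:
E_n = -13.6057 Z² / n² eV

For Be³⁺ (Z = 4) at n = 2:
E_2 = -13.6057 × 4² / 2²
E_2 = -13.6057 × 16 / 4
E_2 = -217.6912 / 4
E_2 = -54.422800 eV

The energy is 16 times more negative than hydrogen at the same n due to the stronger nuclear charge.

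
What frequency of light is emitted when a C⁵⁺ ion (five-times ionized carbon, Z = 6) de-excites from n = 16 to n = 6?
2.82721e+15 Hz

First, find the transition energy:
E_16 = -13.6057 × 6² / 16² = -1.9133016 eV
E_6 = -13.6057 × 6² / 6² = -13.6057000 eV
|ΔE| = |E_6 - E_16| = 11.6923984 eV

Convert to Joules: E = 11.6923984 eV × (1.602177 × 10⁻¹⁹ J/eV) = 1.8733292e-18 J

Using E = hf:
f = E/h = 1.8733292e-18 J / (6.62607 × 10⁻³⁴ J·s)
f = 2.82721e+15 Hz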